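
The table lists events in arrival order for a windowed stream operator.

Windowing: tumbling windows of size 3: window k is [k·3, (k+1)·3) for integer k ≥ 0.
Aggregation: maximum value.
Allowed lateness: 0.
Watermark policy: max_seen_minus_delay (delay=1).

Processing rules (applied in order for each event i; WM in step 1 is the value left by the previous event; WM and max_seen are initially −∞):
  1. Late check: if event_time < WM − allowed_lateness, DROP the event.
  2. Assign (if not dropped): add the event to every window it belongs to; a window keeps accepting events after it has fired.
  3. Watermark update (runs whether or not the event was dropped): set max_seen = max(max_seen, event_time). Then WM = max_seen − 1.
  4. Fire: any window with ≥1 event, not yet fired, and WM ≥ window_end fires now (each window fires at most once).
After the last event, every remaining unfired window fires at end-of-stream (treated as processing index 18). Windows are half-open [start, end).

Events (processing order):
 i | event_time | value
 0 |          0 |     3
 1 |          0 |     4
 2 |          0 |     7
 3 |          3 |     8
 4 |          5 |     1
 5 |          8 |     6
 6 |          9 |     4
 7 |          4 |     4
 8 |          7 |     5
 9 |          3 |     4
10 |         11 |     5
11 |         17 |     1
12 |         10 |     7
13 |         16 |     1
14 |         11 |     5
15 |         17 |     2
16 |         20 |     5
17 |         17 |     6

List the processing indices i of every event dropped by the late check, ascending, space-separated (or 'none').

i=0 t=0 v=3: → [0,3); WM=-1
i=1 t=0 v=4: → [0,3); WM=-1
i=2 t=0 v=7: → [0,3); WM=-1
i=3 t=3 v=8: → [3,6); WM=2
i=4 t=5 v=1: → [3,6); WM=4; [0,3) fires=7
i=5 t=8 v=6: → [6,9); WM=7; [3,6) fires=8
i=6 t=9 v=4: → [9,12); WM=8
i=7 t=4 v=4: DROP (t<8-0); WM=8
i=8 t=7 v=5: DROP (t<8-0); WM=8
i=9 t=3 v=4: DROP (t<8-0); WM=8
i=10 t=11 v=5: → [9,12); WM=10; [6,9) fires=6
i=11 t=17 v=1: → [15,18); WM=16; [9,12) fires=5
i=12 t=10 v=7: DROP (t<16-0); WM=16
i=13 t=16 v=1: → [15,18); WM=16
i=14 t=11 v=5: DROP (t<16-0); WM=16
i=15 t=17 v=2: → [15,18); WM=16
i=16 t=20 v=5: → [18,21); WM=19; [15,18) fires=2
i=17 t=17 v=6: DROP (t<19-0); WM=19

7 8 9 12 14 17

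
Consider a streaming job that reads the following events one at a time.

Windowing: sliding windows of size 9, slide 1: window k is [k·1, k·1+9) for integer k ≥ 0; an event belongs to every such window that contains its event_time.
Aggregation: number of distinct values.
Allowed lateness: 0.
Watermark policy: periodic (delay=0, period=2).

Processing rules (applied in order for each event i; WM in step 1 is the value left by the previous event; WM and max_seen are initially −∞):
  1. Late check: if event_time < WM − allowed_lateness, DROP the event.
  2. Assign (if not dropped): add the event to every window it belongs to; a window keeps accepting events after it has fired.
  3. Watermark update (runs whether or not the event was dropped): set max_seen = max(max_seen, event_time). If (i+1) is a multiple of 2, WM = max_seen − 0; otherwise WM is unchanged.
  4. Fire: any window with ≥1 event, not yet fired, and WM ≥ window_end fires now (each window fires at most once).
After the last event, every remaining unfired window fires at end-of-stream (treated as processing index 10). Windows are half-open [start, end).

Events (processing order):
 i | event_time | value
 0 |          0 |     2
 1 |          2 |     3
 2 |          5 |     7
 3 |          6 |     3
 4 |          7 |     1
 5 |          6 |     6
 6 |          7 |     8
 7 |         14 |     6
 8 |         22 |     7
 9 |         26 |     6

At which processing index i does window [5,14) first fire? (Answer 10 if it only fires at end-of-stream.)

i=0 t=0 v=2: → [0,9); WM=−∞
i=1 t=2 v=3: → [2,11),[1,10),[0,9); WM=2
i=2 t=5 v=7: → [5,14),[4,13),[3,12),[2,11),[1,10),[0,9); WM=2
i=3 t=6 v=3: → [6,15),[5,14),[4,13),[3,12),[2,11),[1,10),[0,9); WM=6
i=4 t=7 v=1: → [7,16),[6,15),[5,14),[4,13),[3,12),[2,11),[1,10),[0,9); WM=6
i=5 t=6 v=6: → [6,15),[5,14),[4,13),[3,12),[2,11),[1,10),[0,9); WM=7
i=6 t=7 v=8: → [7,16),[6,15),[5,14),[4,13),[3,12),[2,11),[1,10),[0,9); WM=7
i=7 t=14 v=6: → [14,23),[13,22),[12,21),[11,20),[10,19),[9,18),[8,17),[7,16),[6,15); WM=14; [0,9) fires=6 [1,10) fires=5 [2,11) fires=5 [3,12) fires=5 [4,13) fires=5 [5,14) fires=5
i=8 t=22 v=7: → [22,31),[21,30),[20,29),[19,28),[18,27),[17,26),[16,25),[15,24),[14,23); WM=14
i=9 t=26 v=6: → [26,35),[25,34),[24,33),[23,32),[22,31),[21,30),[20,29),[19,28),[18,27); WM=26; [6,15) fires=4 [7,16) fires=3 [8,17) fires=1 [9,18) fires=1 [10,19) fires=1 [11,20) fires=1 [12,21) fires=1 [13,22) fires=1 [14,23) fires=2 [15,24) fires=1 [16,25) fires=1 [17,26) fires=1

7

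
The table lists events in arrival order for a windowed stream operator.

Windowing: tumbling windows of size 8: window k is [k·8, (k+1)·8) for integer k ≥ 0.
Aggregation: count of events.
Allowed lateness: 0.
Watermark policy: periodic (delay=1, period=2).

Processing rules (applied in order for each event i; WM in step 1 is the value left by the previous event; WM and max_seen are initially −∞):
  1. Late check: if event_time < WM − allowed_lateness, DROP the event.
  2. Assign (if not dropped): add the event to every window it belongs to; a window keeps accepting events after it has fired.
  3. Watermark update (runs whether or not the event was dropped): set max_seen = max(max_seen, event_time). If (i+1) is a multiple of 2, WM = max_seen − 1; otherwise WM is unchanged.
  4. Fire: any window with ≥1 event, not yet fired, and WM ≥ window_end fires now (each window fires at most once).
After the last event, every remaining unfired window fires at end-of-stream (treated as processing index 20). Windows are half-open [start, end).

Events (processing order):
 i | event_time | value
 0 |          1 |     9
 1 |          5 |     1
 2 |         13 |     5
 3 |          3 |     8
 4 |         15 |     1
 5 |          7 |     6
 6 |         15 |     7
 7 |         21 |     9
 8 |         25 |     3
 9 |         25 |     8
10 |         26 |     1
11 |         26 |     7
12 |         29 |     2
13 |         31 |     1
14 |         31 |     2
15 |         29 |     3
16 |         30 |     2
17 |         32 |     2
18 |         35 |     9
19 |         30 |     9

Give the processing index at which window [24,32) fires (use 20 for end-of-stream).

i=0 t=1 v=9: → [0,8); WM=−∞
i=1 t=5 v=1: → [0,8); WM=4
i=2 t=13 v=5: → [8,16); WM=4
i=3 t=3 v=8: DROP (t<4-0); WM=12; [0,8) fires=2
i=4 t=15 v=1: → [8,16); WM=12
i=5 t=7 v=6: DROP (t<12-0); WM=14
i=6 t=15 v=7: → [8,16); WM=14
i=7 t=21 v=9: → [16,24); WM=20; [8,16) fires=3
i=8 t=25 v=3: → [24,32); WM=20
i=9 t=25 v=8: → [24,32); WM=24; [16,24) fires=1
i=10 t=26 v=1: → [24,32); WM=24
i=11 t=26 v=7: → [24,32); WM=25
i=12 t=29 v=2: → [24,32); WM=25
i=13 t=31 v=1: → [24,32); WM=30
i=14 t=31 v=2: → [24,32); WM=30
i=15 t=29 v=3: DROP (t<30-0); WM=30
i=16 t=30 v=2: → [24,32); WM=30
i=17 t=32 v=2: → [32,40); WM=31
i=18 t=35 v=9: → [32,40); WM=31
i=19 t=30 v=9: DROP (t<31-0); WM=34; [24,32) fires=8

19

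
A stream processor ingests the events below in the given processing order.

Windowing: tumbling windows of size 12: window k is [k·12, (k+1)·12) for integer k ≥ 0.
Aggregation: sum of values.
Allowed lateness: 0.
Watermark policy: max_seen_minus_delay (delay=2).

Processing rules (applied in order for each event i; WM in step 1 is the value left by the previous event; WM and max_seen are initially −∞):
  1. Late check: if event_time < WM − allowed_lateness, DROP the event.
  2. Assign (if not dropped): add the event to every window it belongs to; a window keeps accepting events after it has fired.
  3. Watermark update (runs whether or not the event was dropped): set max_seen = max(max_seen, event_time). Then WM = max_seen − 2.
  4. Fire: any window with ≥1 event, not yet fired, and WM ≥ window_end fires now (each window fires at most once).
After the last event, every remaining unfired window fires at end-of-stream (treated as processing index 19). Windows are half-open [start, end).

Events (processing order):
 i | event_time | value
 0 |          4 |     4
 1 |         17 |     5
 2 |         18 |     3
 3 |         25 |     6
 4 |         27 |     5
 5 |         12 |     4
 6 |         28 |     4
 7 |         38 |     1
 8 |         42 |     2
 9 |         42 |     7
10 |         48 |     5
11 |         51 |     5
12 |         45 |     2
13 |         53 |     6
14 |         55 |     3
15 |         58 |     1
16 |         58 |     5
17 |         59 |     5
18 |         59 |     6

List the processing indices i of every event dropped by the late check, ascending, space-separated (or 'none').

i=0 t=4 v=4: → [0,12); WM=2
i=1 t=17 v=5: → [12,24); WM=15; [0,12) fires=4
i=2 t=18 v=3: → [12,24); WM=16
i=3 t=25 v=6: → [24,36); WM=23
i=4 t=27 v=5: → [24,36); WM=25; [12,24) fires=8
i=5 t=12 v=4: DROP (t<25-0); WM=25
i=6 t=28 v=4: → [24,36); WM=26
i=7 t=38 v=1: → [36,48); WM=36; [24,36) fires=15
i=8 t=42 v=2: → [36,48); WM=40
i=9 t=42 v=7: → [36,48); WM=40
i=10 t=48 v=5: → [48,60); WM=46
i=11 t=51 v=5: → [48,60); WM=49; [36,48) fires=10
i=12 t=45 v=2: DROP (t<49-0); WM=49
i=13 t=53 v=6: → [48,60); WM=51
i=14 t=55 v=3: → [48,60); WM=53
i=15 t=58 v=1: → [48,60); WM=56
i=16 t=58 v=5: → [48,60); WM=56
i=17 t=59 v=5: → [48,60); WM=57
i=18 t=59 v=6: → [48,60); WM=57

5 12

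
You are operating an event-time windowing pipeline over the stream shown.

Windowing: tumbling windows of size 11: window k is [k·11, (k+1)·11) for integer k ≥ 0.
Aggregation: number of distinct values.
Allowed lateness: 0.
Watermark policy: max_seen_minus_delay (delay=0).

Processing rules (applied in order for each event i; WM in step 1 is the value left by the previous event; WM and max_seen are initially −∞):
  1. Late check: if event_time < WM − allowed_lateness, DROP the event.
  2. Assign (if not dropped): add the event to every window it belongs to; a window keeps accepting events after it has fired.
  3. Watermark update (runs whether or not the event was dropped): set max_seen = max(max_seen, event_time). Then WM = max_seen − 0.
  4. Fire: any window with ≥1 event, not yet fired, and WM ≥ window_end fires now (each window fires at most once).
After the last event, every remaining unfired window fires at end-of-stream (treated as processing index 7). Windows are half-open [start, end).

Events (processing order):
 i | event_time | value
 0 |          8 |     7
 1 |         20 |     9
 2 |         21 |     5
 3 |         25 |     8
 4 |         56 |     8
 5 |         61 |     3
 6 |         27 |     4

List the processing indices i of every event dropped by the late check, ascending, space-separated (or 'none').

i=0 t=8 v=7: → [0,11); WM=8
i=1 t=20 v=9: → [11,22); WM=20; [0,11) fires=1
i=2 t=21 v=5: → [11,22); WM=21
i=3 t=25 v=8: → [22,33); WM=25; [11,22) fires=2
i=4 t=56 v=8: → [55,66); WM=56; [22,33) fires=1
i=5 t=61 v=3: → [55,66); WM=61
i=6 t=27 v=4: DROP (t<61-0); WM=61

6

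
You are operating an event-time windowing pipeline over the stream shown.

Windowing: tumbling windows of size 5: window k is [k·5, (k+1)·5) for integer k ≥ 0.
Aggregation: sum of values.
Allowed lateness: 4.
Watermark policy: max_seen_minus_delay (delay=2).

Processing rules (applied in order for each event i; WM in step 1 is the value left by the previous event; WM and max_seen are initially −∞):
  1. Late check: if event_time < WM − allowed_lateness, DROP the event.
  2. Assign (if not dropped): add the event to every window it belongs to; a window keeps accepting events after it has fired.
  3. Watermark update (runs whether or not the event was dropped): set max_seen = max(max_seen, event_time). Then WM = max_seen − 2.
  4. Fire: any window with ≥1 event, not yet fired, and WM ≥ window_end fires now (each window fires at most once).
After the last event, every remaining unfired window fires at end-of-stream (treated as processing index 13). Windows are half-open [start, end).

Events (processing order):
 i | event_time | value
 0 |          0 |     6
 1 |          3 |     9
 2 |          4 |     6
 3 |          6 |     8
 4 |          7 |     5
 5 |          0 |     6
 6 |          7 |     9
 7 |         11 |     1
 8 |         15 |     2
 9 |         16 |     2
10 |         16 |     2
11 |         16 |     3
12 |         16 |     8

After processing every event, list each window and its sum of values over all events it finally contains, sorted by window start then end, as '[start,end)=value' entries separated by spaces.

i=0 t=0 v=6: → [0,5); WM=-2
i=1 t=3 v=9: → [0,5); WM=1
i=2 t=4 v=6: → [0,5); WM=2
i=3 t=6 v=8: → [5,10); WM=4
i=4 t=7 v=5: → [5,10); WM=5; [0,5) fires=21
i=5 t=0 v=6: DROP (t<5-4); WM=5
i=6 t=7 v=9: → [5,10); WM=5
i=7 t=11 v=1: → [10,15); WM=9
i=8 t=15 v=2: → [15,20); WM=13; [5,10) fires=22
i=9 t=16 v=2: → [15,20); WM=14
i=10 t=16 v=2: → [15,20); WM=14
i=11 t=16 v=3: → [15,20); WM=14
i=12 t=16 v=8: → [15,20); WM=14

[0,5)=21 [5,10)=22 [10,15)=1 [15,20)=17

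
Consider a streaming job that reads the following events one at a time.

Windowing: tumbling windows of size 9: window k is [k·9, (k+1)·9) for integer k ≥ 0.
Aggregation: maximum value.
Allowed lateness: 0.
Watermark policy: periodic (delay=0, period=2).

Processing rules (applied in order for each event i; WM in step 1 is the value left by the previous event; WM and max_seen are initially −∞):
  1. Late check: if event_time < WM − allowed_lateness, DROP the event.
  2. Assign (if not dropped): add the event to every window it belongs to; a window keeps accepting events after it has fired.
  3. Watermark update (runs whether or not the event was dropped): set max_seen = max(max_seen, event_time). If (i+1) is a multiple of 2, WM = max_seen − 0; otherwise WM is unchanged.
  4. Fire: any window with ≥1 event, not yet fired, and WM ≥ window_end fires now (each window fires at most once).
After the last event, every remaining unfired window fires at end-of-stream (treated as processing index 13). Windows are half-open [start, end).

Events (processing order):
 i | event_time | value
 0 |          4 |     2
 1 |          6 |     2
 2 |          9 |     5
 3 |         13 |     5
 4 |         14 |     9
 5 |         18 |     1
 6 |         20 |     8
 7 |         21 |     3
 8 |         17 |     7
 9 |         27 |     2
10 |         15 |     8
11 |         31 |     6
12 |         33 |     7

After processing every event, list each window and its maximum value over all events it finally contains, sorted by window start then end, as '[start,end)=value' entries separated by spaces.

[0,9)=2 [9,18)=9 [18,27)=8 [27,36)=7

i=0 t=4 v=2: → [0,9); WM=−∞
i=1 t=6 v=2: → [0,9); WM=6
i=2 t=9 v=5: → [9,18); WM=6
i=3 t=13 v=5: → [9,18); WM=13; [0,9) fires=2
i=4 t=14 v=9: → [9,18); WM=13
i=5 t=18 v=1: → [18,27); WM=18; [9,18) fires=9
i=6 t=20 v=8: → [18,27); WM=18
i=7 t=21 v=3: → [18,27); WM=21
i=8 t=17 v=7: DROP (t<21-0); WM=21
i=9 t=27 v=2: → [27,36); WM=27; [18,27) fires=8
i=10 t=15 v=8: DROP (t<27-0); WM=27
i=11 t=31 v=6: → [27,36); WM=31
i=12 t=33 v=7: → [27,36); WM=31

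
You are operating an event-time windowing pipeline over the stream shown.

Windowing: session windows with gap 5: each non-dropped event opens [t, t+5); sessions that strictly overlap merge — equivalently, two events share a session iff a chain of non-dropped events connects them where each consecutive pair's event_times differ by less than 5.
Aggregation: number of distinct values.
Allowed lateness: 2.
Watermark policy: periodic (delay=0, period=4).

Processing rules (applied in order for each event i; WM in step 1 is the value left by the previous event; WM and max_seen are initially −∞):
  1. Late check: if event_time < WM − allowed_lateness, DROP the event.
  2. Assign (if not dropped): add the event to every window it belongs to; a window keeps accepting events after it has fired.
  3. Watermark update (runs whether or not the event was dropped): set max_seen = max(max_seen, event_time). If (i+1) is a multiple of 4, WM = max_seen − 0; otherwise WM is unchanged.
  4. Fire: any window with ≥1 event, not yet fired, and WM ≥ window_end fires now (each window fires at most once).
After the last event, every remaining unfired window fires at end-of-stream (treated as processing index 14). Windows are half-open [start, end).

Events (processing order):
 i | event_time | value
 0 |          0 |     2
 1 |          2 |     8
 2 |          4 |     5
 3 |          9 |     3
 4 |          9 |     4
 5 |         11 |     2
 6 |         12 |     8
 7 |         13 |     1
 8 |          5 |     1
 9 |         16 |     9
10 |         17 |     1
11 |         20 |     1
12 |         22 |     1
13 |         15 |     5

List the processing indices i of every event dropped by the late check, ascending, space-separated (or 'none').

i=0 t=0 v=2: → [0,5); WM=−∞
i=1 t=2 v=8: → [0,7); WM=−∞
i=2 t=4 v=5: → [0,9); WM=−∞
i=3 t=9 v=3: → [9,14); WM=9
i=4 t=9 v=4: → [9,14); WM=9
i=5 t=11 v=2: → [9,16); WM=9
i=6 t=12 v=8: → [9,17); WM=9
i=7 t=13 v=1: → [9,18); WM=13
i=8 t=5 v=1: DROP (t<13-2); WM=13
i=9 t=16 v=9: → [9,21); WM=13
i=10 t=17 v=1: → [9,22); WM=13
i=11 t=20 v=1: → [9,25); WM=20
i=12 t=22 v=1: → [9,27); WM=20
i=13 t=15 v=5: DROP (t<20-2); WM=20

8 13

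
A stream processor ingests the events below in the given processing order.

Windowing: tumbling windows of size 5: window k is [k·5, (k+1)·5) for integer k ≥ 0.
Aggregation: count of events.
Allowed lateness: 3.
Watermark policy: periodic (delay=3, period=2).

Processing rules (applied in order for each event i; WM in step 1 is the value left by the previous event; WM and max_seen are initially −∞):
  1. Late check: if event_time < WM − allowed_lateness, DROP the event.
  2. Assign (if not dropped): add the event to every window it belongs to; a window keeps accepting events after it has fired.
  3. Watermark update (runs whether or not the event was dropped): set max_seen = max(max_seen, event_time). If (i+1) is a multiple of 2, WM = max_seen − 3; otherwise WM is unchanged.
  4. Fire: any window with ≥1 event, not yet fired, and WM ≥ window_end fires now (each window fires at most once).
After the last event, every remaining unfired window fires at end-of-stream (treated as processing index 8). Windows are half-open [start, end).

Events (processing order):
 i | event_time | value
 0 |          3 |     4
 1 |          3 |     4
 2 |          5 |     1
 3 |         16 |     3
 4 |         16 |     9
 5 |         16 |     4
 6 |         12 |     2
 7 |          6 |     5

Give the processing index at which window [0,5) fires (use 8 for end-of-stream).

i=0 t=3 v=4: → [0,5); WM=−∞
i=1 t=3 v=4: → [0,5); WM=0
i=2 t=5 v=1: → [5,10); WM=0
i=3 t=16 v=3: → [15,20); WM=13; [0,5) fires=2 [5,10) fires=1
i=4 t=16 v=9: → [15,20); WM=13
i=5 t=16 v=4: → [15,20); WM=13
i=6 t=12 v=2: → [10,15); WM=13
i=7 t=6 v=5: DROP (t<13-3); WM=13

3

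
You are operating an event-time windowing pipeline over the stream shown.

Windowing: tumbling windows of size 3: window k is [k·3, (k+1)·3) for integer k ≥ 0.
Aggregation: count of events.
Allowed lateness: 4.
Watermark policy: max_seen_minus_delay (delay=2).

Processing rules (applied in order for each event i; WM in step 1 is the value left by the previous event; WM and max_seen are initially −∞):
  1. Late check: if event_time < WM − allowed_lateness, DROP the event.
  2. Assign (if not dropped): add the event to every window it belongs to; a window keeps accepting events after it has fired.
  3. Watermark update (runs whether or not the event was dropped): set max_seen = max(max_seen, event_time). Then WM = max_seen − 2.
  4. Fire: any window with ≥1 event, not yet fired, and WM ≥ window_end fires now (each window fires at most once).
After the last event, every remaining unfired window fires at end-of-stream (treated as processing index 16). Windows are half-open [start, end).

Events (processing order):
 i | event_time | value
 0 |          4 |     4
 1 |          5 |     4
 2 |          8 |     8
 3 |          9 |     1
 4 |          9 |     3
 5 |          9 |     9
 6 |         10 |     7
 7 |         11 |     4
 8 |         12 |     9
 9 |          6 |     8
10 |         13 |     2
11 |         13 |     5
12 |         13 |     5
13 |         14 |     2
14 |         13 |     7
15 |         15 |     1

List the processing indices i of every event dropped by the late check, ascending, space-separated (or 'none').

none

i=0 t=4 v=4: → [3,6); WM=2
i=1 t=5 v=4: → [3,6); WM=3
i=2 t=8 v=8: → [6,9); WM=6; [3,6) fires=2
i=3 t=9 v=1: → [9,12); WM=7
i=4 t=9 v=3: → [9,12); WM=7
i=5 t=9 v=9: → [9,12); WM=7
i=6 t=10 v=7: → [9,12); WM=8
i=7 t=11 v=4: → [9,12); WM=9; [6,9) fires=1
i=8 t=12 v=9: → [12,15); WM=10
i=9 t=6 v=8: → [6,9); WM=10
i=10 t=13 v=2: → [12,15); WM=11
i=11 t=13 v=5: → [12,15); WM=11
i=12 t=13 v=5: → [12,15); WM=11
i=13 t=14 v=2: → [12,15); WM=12; [9,12) fires=5
i=14 t=13 v=7: → [12,15); WM=12
i=15 t=15 v=1: → [15,18); WM=13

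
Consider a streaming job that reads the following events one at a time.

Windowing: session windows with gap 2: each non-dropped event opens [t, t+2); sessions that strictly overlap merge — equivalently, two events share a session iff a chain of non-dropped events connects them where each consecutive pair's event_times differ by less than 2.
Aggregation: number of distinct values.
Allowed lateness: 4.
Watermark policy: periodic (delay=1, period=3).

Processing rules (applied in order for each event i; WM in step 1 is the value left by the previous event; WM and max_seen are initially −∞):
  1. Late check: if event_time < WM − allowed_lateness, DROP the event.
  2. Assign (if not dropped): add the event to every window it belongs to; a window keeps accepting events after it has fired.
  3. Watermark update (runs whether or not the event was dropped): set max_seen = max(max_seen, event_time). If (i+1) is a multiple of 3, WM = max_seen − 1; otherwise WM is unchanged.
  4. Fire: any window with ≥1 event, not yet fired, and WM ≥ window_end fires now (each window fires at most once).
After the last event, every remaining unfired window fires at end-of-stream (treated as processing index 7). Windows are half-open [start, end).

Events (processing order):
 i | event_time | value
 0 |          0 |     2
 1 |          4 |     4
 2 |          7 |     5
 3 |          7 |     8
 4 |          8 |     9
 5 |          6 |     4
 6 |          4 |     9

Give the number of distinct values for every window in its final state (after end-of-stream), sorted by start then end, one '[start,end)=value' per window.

[0,2)=1 [4,6)=2 [6,10)=4

i=0 t=0 v=2: → [0,2); WM=−∞
i=1 t=4 v=4: → [4,6); WM=−∞
i=2 t=7 v=5: → [7,9); WM=6
i=3 t=7 v=8: → [7,9); WM=6
i=4 t=8 v=9: → [7,10); WM=6
i=5 t=6 v=4: → [6,10); WM=7
i=6 t=4 v=9: → [4,6); WM=7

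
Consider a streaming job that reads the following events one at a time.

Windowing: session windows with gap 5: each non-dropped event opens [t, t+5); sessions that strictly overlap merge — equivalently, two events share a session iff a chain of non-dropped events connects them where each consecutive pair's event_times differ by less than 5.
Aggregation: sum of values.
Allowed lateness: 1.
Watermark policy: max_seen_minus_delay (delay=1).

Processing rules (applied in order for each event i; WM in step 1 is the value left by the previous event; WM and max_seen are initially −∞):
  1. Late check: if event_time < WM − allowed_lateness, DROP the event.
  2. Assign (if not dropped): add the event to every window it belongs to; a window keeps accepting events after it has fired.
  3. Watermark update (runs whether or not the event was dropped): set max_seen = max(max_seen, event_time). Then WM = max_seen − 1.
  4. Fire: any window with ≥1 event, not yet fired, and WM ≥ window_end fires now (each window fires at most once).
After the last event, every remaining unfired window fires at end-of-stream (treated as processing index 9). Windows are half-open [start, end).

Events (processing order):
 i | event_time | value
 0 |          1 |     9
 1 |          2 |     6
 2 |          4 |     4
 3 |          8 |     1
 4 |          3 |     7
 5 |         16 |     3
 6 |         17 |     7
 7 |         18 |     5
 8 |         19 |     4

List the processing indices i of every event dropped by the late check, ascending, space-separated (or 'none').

i=0 t=1 v=9: → [1,6); WM=0
i=1 t=2 v=6: → [1,7); WM=1
i=2 t=4 v=4: → [1,9); WM=3
i=3 t=8 v=1: → [1,13); WM=7
i=4 t=3 v=7: DROP (t<7-1); WM=7
i=5 t=16 v=3: → [16,21); WM=15
i=6 t=17 v=7: → [16,22); WM=16
i=7 t=18 v=5: → [16,23); WM=17
i=8 t=19 v=4: → [16,24); WM=18

4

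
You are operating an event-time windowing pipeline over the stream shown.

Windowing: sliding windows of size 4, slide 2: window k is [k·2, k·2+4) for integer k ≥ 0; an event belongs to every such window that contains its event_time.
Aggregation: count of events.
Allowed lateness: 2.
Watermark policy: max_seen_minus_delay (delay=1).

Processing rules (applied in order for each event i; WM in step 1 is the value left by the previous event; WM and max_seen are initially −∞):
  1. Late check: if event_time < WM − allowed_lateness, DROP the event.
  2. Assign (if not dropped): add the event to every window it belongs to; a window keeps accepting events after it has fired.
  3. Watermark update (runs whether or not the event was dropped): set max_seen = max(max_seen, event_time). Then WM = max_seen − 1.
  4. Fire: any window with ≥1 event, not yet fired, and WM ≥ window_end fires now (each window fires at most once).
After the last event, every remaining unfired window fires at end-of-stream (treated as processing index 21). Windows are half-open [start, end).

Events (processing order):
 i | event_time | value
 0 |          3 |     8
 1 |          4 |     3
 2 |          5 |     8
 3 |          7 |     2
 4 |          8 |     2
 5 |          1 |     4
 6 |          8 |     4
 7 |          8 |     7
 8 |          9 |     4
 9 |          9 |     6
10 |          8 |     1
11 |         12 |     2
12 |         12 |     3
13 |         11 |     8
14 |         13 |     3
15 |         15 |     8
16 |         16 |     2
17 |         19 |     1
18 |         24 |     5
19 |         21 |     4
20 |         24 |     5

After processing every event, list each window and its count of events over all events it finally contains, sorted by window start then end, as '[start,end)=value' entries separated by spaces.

i=0 t=3 v=8: → [2,6),[0,4); WM=2
i=1 t=4 v=3: → [4,8),[2,6); WM=3
i=2 t=5 v=8: → [4,8),[2,6); WM=4; [0,4) fires=1
i=3 t=7 v=2: → [6,10),[4,8); WM=6; [2,6) fires=3
i=4 t=8 v=2: → [8,12),[6,10); WM=7
i=5 t=1 v=4: DROP (t<7-2); WM=7
i=6 t=8 v=4: → [8,12),[6,10); WM=7
i=7 t=8 v=7: → [8,12),[6,10); WM=7
i=8 t=9 v=4: → [8,12),[6,10); WM=8; [4,8) fires=3
i=9 t=9 v=6: → [8,12),[6,10); WM=8
i=10 t=8 v=1: → [8,12),[6,10); WM=8
i=11 t=12 v=2: → [12,16),[10,14); WM=11; [6,10) fires=7
i=12 t=12 v=3: → [12,16),[10,14); WM=11
i=13 t=11 v=8: → [10,14),[8,12); WM=11
i=14 t=13 v=3: → [12,16),[10,14); WM=12; [8,12) fires=7
i=15 t=15 v=8: → [14,18),[12,16); WM=14; [10,14) fires=4
i=16 t=16 v=2: → [16,20),[14,18); WM=15
i=17 t=19 v=1: → [18,22),[16,20); WM=18; [12,16) fires=4 [14,18) fires=2
i=18 t=24 v=5: → [24,28),[22,26); WM=23; [16,20) fires=2 [18,22) fires=1
i=19 t=21 v=4: → [20,24),[18,22); WM=23
i=20 t=24 v=5: → [24,28),[22,26); WM=23

[0,4)=1 [2,6)=3 [4,8)=3 [6,10)=7 [8,12)=7 [10,14)=4 [12,16)=4 [14,18)=2 [16,20)=2 [18,22)=2 [20,24)=1 [22,26)=2 [24,28)=2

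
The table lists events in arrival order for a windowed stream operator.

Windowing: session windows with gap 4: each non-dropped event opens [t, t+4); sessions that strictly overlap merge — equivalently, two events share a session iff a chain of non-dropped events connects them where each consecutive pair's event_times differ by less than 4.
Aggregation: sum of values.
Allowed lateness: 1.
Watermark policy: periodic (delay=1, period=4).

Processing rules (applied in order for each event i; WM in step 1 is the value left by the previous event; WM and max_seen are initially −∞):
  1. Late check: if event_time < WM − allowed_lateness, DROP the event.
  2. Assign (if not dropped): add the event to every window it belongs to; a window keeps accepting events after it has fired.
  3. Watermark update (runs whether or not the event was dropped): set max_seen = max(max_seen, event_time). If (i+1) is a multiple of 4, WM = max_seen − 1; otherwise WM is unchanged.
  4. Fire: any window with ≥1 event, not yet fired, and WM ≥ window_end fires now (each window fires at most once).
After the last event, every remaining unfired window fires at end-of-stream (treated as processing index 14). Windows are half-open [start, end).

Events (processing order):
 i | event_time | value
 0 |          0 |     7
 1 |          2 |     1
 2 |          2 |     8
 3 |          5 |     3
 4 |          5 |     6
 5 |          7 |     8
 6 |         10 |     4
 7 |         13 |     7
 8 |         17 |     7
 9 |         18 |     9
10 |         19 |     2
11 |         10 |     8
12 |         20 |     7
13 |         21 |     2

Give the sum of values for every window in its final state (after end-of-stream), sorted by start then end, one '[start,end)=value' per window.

[0,17)=44 [17,25)=27

i=0 t=0 v=7: → [0,4); WM=−∞
i=1 t=2 v=1: → [0,6); WM=−∞
i=2 t=2 v=8: → [0,6); WM=−∞
i=3 t=5 v=3: → [0,9); WM=4
i=4 t=5 v=6: → [0,9); WM=4
i=5 t=7 v=8: → [0,11); WM=4
i=6 t=10 v=4: → [0,14); WM=4
i=7 t=13 v=7: → [0,17); WM=12
i=8 t=17 v=7: → [17,21); WM=12
i=9 t=18 v=9: → [17,22); WM=12
i=10 t=19 v=2: → [17,23); WM=12
i=11 t=10 v=8: DROP (t<12-1); WM=18
i=12 t=20 v=7: → [17,24); WM=18
i=13 t=21 v=2: → [17,25); WM=18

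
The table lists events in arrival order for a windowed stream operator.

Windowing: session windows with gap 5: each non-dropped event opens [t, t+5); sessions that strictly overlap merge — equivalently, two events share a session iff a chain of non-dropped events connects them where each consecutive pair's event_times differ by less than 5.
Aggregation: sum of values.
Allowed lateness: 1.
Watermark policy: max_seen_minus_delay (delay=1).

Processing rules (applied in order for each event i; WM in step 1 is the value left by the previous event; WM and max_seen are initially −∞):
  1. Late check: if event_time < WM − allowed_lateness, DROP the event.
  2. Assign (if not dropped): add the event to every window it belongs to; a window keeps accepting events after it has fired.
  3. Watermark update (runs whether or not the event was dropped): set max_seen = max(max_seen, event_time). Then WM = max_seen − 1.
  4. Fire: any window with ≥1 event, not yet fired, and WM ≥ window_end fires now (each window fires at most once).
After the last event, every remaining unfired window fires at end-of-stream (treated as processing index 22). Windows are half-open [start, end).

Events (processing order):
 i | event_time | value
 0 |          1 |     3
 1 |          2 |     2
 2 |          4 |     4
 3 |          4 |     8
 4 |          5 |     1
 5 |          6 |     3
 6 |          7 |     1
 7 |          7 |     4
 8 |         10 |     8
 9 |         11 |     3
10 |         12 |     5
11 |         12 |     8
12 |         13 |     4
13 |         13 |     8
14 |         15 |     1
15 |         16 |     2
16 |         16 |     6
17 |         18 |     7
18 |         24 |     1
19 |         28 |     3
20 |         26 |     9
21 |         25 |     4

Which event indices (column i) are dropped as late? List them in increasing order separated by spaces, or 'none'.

i=0 t=1 v=3: → [1,6); WM=0
i=1 t=2 v=2: → [1,7); WM=1
i=2 t=4 v=4: → [1,9); WM=3
i=3 t=4 v=8: → [1,9); WM=3
i=4 t=5 v=1: → [1,10); WM=4
i=5 t=6 v=3: → [1,11); WM=5
i=6 t=7 v=1: → [1,12); WM=6
i=7 t=7 v=4: → [1,12); WM=6
i=8 t=10 v=8: → [1,15); WM=9
i=9 t=11 v=3: → [1,16); WM=10
i=10 t=12 v=5: → [1,17); WM=11
i=11 t=12 v=8: → [1,17); WM=11
i=12 t=13 v=4: → [1,18); WM=12
i=13 t=13 v=8: → [1,18); WM=12
i=14 t=15 v=1: → [1,20); WM=14
i=15 t=16 v=2: → [1,21); WM=15
i=16 t=16 v=6: → [1,21); WM=15
i=17 t=18 v=7: → [1,23); WM=17
i=18 t=24 v=1: → [24,29); WM=23
i=19 t=28 v=3: → [24,33); WM=27
i=20 t=26 v=9: → [24,33); WM=27
i=21 t=25 v=4: DROP (t<27-1); WM=27

21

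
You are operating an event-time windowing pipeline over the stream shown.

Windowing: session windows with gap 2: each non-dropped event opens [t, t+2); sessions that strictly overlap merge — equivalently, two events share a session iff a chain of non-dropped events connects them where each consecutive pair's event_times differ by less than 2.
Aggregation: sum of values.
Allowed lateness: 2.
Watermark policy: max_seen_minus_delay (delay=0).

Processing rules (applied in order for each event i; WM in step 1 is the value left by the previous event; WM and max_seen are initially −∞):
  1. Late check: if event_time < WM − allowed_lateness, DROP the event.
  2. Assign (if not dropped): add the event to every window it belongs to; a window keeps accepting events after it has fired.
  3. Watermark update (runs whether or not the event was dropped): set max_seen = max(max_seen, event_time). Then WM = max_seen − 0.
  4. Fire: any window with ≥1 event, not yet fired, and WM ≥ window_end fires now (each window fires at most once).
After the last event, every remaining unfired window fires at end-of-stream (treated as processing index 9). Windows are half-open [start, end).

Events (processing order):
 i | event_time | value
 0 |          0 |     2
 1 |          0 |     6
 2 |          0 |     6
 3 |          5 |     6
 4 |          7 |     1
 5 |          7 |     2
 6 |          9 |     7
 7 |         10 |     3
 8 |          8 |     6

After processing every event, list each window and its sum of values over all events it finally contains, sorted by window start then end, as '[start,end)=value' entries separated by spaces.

i=0 t=0 v=2: → [0,2); WM=0
i=1 t=0 v=6: → [0,2); WM=0
i=2 t=0 v=6: → [0,2); WM=0
i=3 t=5 v=6: → [5,7); WM=5
i=4 t=7 v=1: → [7,9); WM=7
i=5 t=7 v=2: → [7,9); WM=7
i=6 t=9 v=7: → [9,11); WM=9
i=7 t=10 v=3: → [9,12); WM=10
i=8 t=8 v=6: → [7,12); WM=10

[0,2)=14 [5,7)=6 [7,12)=19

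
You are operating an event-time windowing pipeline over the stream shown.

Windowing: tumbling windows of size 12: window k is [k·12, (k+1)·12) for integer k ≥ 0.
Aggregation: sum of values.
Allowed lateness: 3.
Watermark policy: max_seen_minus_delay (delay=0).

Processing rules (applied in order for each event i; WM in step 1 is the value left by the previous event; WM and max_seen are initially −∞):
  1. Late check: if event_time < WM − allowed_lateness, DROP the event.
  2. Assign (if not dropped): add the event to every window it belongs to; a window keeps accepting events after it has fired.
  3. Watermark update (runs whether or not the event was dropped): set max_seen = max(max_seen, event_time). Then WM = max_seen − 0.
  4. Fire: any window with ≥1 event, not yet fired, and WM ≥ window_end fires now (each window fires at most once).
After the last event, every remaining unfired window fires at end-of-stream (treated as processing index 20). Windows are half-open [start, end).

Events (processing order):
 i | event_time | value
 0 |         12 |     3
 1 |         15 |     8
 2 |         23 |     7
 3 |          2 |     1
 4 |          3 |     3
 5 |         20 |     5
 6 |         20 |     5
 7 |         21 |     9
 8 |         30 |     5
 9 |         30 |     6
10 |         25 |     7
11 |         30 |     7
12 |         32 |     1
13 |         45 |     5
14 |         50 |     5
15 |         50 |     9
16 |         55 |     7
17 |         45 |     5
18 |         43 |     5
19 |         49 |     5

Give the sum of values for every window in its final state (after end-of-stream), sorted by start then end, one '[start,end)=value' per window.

i=0 t=12 v=3: → [12,24); WM=12
i=1 t=15 v=8: → [12,24); WM=15
i=2 t=23 v=7: → [12,24); WM=23
i=3 t=2 v=1: DROP (t<23-3); WM=23
i=4 t=3 v=3: DROP (t<23-3); WM=23
i=5 t=20 v=5: → [12,24); WM=23
i=6 t=20 v=5: → [12,24); WM=23
i=7 t=21 v=9: → [12,24); WM=23
i=8 t=30 v=5: → [24,36); WM=30; [12,24) fires=37
i=9 t=30 v=6: → [24,36); WM=30
i=10 t=25 v=7: DROP (t<30-3); WM=30
i=11 t=30 v=7: → [24,36); WM=30
i=12 t=32 v=1: → [24,36); WM=32
i=13 t=45 v=5: → [36,48); WM=45; [24,36) fires=19
i=14 t=50 v=5: → [48,60); WM=50; [36,48) fires=5
i=15 t=50 v=9: → [48,60); WM=50
i=16 t=55 v=7: → [48,60); WM=55
i=17 t=45 v=5: DROP (t<55-3); WM=55
i=18 t=43 v=5: DROP (t<55-3); WM=55
i=19 t=49 v=5: DROP (t<55-3); WM=55

[12,24)=37 [24,36)=19 [36,48)=5 [48,60)=21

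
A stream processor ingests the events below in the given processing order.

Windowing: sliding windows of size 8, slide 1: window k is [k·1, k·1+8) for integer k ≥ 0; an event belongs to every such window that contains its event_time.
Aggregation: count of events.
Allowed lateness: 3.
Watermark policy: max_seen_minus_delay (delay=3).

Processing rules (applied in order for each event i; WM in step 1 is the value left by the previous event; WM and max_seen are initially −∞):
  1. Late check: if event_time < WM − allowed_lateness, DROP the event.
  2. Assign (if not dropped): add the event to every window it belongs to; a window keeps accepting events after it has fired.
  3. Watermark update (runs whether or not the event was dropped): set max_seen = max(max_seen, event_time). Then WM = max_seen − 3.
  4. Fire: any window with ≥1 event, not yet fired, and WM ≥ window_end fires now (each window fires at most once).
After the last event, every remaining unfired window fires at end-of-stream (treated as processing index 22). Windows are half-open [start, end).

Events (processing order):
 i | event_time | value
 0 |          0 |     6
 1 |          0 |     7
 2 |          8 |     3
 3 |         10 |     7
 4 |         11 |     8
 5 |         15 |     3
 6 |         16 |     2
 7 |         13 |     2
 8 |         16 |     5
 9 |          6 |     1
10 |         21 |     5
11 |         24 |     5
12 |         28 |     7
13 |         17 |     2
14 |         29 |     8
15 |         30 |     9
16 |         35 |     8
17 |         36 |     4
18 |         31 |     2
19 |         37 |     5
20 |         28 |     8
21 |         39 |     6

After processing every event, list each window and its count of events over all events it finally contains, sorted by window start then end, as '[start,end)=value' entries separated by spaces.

i=0 t=0 v=6: → [0,8); WM=-3
i=1 t=0 v=7: → [0,8); WM=-3
i=2 t=8 v=3: → [8,16),[7,15),[6,14),[5,13),[4,12),[3,11),[2,10),[1,9); WM=5
i=3 t=10 v=7: → [10,18),[9,17),[8,16),[7,15),[6,14),[5,13),[4,12),[3,11); WM=7
i=4 t=11 v=8: → [11,19),[10,18),[9,17),[8,16),[7,15),[6,14),[5,13),[4,12); WM=8; [0,8) fires=2
i=5 t=15 v=3: → [15,23),[14,22),[13,21),[12,20),[11,19),[10,18),[9,17),[8,16); WM=12; [1,9) fires=1 [2,10) fires=1 [3,11) fires=2 [4,12) fires=3
i=6 t=16 v=2: → [16,24),[15,23),[14,22),[13,21),[12,20),[11,19),[10,18),[9,17); WM=13; [5,13) fires=3
i=7 t=13 v=2: → [13,21),[12,20),[11,19),[10,18),[9,17),[8,16),[7,15),[6,14); WM=13
i=8 t=16 v=5: → [16,24),[15,23),[14,22),[13,21),[12,20),[11,19),[10,18),[9,17); WM=13
i=9 t=6 v=1: DROP (t<13-3); WM=13
i=10 t=21 v=5: → [21,29),[20,28),[19,27),[18,26),[17,25),[16,24),[15,23),[14,22); WM=18; [6,14) fires=4 [7,15) fires=4 [8,16) fires=5 [9,17) fires=6 [10,18) fires=6
i=11 t=24 v=5: → [24,32),[23,31),[22,30),[21,29),[20,28),[19,27),[18,26),[17,25); WM=21; [11,19) fires=5 [12,20) fires=4 [13,21) fires=4
i=12 t=28 v=7: → [28,36),[27,35),[26,34),[25,33),[24,32),[23,31),[22,30),[21,29); WM=25; [14,22) fires=4 [15,23) fires=4 [16,24) fires=3 [17,25) fires=2
i=13 t=17 v=2: DROP (t<25-3); WM=25
i=14 t=29 v=8: → [29,37),[28,36),[27,35),[26,34),[25,33),[24,32),[23,31),[22,30); WM=26; [18,26) fires=2
i=15 t=30 v=9: → [30,38),[29,37),[28,36),[27,35),[26,34),[25,33),[24,32),[23,31); WM=27; [19,27) fires=2
i=16 t=35 v=8: → [35,43),[34,42),[33,41),[32,40),[31,39),[30,38),[29,37),[28,36); WM=32; [20,28) fires=2 [21,29) fires=3 [22,30) fires=3 [23,31) fires=4 [24,32) fires=4
i=17 t=36 v=4: → [36,44),[35,43),[34,42),[33,41),[32,40),[31,39),[30,38),[29,37); WM=33; [25,33) fires=3
i=18 t=31 v=2: → [31,39),[30,38),[29,37),[28,36),[27,35),[26,34),[25,33),[24,32); WM=33
i=19 t=37 v=5: → [37,45),[36,44),[35,43),[34,42),[33,41),[32,40),[31,39),[30,38); WM=34; [26,34) fires=4
i=20 t=28 v=8: DROP (t<34-3); WM=34
i=21 t=39 v=6: → [39,47),[38,46),[37,45),[36,44),[35,43),[34,42),[33,41),[32,40); WM=36; [27,35) fires=4 [28,36) fires=5

[0,8)=2 [1,9)=1 [2,10)=1 [3,11)=2 [4,12)=3 [5,13)=3 [6,14)=4 [7,15)=4 [8,16)=5 [9,17)=6 [10,18)=6 [11,19)=5 [12,20)=4 [13,21)=4 [14,22)=4 [15,23)=4 [16,24)=3 [17,25)=2 [18,26)=2 [19,27)=2 [20,28)=2 [21,29)=3 [22,30)=3 [23,31)=4 [24,32)=5 [25,33)=4 [26,34)=4 [27,35)=4 [28,36)=5 [29,37)=5 [30,38)=5 [31,39)=4 [32,40)=4 [33,41)=4 [34,42)=4 [35,43)=4 [36,44)=3 [37,45)=2 [38,46)=1 [39,47)=1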